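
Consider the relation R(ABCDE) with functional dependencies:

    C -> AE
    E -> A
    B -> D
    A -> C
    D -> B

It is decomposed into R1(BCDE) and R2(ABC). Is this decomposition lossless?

Yes

Common attributes: R1 ∩ R2 = {BC}.
Closure of {BC}: C → AE applies, adding AE; B → D applies, adding D. So (BC)⁺ = {ABCDE}.
This closure contains every attribute of R1, so R1 ∩ R2 → R1. The join is lossless.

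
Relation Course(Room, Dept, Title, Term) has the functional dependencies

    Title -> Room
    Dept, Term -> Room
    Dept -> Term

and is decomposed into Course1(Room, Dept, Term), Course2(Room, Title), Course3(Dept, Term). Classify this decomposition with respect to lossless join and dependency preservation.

lossy but dependency-preserving

Lossless test (chase): Rows 1 and 3 agree on Dept, Term; apply Dept, Term→Room and equate their Room entries. No row becomes fully distinguished — the join is lossy.
Dependency preservation: every FD's attributes lie within a single fragment, so each can be enforced locally — preserved.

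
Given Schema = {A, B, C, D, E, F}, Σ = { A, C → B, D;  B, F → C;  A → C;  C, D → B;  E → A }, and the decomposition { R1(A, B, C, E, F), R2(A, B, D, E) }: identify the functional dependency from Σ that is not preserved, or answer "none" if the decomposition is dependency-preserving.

Check C, D → B: no single fragment contains all of {B, C, D}, and the restricted closure of {C, D} across the fragments never reaches {B}.
A, C → B, D is preserved.
B, F → C is preserved.
A → C is preserved.
E → A is preserved.

C, D → B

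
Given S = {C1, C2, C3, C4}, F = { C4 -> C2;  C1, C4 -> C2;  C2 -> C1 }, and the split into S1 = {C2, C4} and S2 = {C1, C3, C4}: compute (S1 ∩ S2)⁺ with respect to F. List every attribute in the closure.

S1 ∩ S2 = {C4}.
C4 → C2 applies, adding C2
C2 → C1 applies, adding C1
Closure: {C1, C2, C4}.

C1, C2, C4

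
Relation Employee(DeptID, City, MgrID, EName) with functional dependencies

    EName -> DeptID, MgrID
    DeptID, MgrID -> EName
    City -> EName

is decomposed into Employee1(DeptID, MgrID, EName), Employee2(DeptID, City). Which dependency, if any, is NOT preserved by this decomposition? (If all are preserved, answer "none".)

Check City → EName: no single fragment contains all of {City, EName}, and the restricted closure of {City} across the fragments never reaches {EName}.
EName → DeptID, MgrID is preserved.
DeptID, MgrID → EName is preserved.

City -> EName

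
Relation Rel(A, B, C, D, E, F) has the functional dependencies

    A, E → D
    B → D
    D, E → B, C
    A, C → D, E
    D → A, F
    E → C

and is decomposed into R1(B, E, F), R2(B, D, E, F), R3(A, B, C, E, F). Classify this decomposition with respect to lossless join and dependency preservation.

Lossless test (chase): Rows 1 and 2 agree on B; apply B→D and equate their D entries. Rows 1 and 3 agree on B; apply B→D and equate their D entries. Rows 1 and 2 agree on D, E; apply D, E→B, C and equate their B, C entries. Rows 1 and 3 agree on D, E; apply D, E→B, C and equate their B, C entries. Rows 1 and 2 agree on D; apply D→A, F and equate their A, F entries. Rows 1 and 3 agree on D; apply D→A, F and equate their A, F entries. Row 1 is now all distinguished symbols — the join is lossless.
Dependency preservation: the restricted closure of {D} across the fragments never reaches {A, F}, so D → A, F cannot be enforced without a join — not preserved.

lossless but not dependency-preserving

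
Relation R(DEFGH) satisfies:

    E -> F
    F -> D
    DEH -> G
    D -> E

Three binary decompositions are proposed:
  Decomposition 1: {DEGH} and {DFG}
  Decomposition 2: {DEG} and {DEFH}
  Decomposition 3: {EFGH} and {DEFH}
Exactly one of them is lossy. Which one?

Decomposition 2

Decomposition 1: common = {DG}, closure = {DEFG} → lossless.
Decomposition 2: common = {DE}, closure = {DEF} → lossy.
Decomposition 3: common = {EFH}, closure = {DEFGH} → lossless.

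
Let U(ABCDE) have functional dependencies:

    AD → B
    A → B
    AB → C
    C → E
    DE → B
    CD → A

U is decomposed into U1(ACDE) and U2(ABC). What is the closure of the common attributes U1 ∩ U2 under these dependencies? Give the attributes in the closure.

ABCE

U1 ∩ U2 = {AC}.
A → B applies, adding B
C → E applies, adding E
Closure: {ABCE}.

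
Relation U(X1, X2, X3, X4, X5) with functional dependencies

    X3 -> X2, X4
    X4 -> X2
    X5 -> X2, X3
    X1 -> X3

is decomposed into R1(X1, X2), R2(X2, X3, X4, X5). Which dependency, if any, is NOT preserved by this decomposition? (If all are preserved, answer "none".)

Check X1 → X3: no single fragment contains all of {X1, X3}, and the restricted closure of {X1} across the fragments never reaches {X3}.
X3 → X2, X4 is preserved.
X4 → X2 is preserved.
X5 → X2, X3 is preserved.

X1 -> X3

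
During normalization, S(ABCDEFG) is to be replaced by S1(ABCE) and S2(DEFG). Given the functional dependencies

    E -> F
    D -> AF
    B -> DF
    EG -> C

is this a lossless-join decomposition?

No

Common attributes: S1 ∩ S2 = {E}.
Closure of {E}: E → F applies, adding F. So (E)⁺ = {EF}.
The closure contains neither all of S1 = {ABCE} nor all of S2 = {DEFG}, so the common attributes are not a superkey of either fragment. The join is lossy.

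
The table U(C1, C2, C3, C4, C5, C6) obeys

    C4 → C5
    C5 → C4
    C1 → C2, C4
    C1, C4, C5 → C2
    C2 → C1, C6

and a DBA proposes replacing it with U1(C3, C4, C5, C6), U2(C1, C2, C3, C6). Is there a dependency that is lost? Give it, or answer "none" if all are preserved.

Check C1 → C2, C4: no single fragment contains all of {C1, C2, C4}, and the restricted closure of {C1} across the fragments never reaches {C2, C4}.
C4 → C5 is preserved.
C5 → C4 is preserved.
C1, C4, C5 → C2 is preserved.
C2 → C1, C6 is preserved.

C1 → C2, C4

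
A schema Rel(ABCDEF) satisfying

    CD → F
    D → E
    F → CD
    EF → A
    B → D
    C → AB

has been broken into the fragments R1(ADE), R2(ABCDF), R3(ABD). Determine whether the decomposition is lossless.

Chase test. Columns are ABCDEF; row i has aⱼ where attribute j ∈ Ri, else bᵢⱼ.
Initial tableau (one row per fragment):
  row 1: a1 b12 b13 a4 a5 b16
  row 2: a1 a2 a3 a4 b25 a6
  row 3: a1 a2 b33 a4 b35 b36
Rows 1 and 2 agree on D; apply D→E and equate their E entries.
Rows 1 and 3 agree on D; apply D→E and equate their E entries.
Row 2 is now all distinguished symbols — the join is lossless.

Yes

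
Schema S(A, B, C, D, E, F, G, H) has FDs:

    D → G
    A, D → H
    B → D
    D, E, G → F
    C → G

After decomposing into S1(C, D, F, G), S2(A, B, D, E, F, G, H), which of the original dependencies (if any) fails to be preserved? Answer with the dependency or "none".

D → G lies within S1.
A, D → H lies within S2.
B → D lies within S2.
D, E, G → F lies within S2.
C → G lies within S1.
Every dependency is enforceable on the fragments, so the decomposition is dependency-preserving.

none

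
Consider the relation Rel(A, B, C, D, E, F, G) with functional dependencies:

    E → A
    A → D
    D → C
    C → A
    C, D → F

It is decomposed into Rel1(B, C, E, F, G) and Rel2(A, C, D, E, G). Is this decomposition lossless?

Yes

Common attributes: Rel1 ∩ Rel2 = {C, E, G}.
Closure of {C, E, G}: E → A applies, adding A; A → D applies, adding D; C, D → F applies, adding F. So (C, E, G)⁺ = {A, C, D, E, F, G}.
This closure contains every attribute of Rel2, so Rel1 ∩ Rel2 → Rel2. The join is lossless.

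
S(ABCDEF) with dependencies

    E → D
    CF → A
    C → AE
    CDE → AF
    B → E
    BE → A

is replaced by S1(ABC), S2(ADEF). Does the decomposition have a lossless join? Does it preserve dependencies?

Lossless test: (A)⁺ = {A}, which is a superkey of neither fragment — lossy.
Dependency preservation: the restricted closure of {C} across the fragments never reaches {AE}, so C → AE cannot be enforced without a join — not preserved.

lossy and not dependency-preserving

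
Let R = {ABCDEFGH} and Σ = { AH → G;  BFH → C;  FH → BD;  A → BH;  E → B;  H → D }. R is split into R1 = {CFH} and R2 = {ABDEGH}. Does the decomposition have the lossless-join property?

Common attributes: R1 ∩ R2 = {H}.
Closure of {H}: H → D applies, adding D. So (H)⁺ = {DH}.
The closure contains neither all of R1 = {CFH} nor all of R2 = {ABDEGH}, so the common attributes are not a superkey of either fragment. The join is lossy.

No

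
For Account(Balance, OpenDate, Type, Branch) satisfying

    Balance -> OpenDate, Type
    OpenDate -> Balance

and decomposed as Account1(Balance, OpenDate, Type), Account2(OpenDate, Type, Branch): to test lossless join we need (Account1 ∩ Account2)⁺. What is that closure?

Balance, OpenDate, Type

Account1 ∩ Account2 = {OpenDate, Type}.
OpenDate → Balance applies, adding Balance
Closure: {Balance, OpenDate, Type}.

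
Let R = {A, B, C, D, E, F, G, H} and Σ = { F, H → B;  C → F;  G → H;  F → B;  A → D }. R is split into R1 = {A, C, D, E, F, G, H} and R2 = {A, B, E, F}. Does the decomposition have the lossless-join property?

Yes

Common attributes: R1 ∩ R2 = {A, E, F}.
Closure of {A, E, F}: F → B applies, adding B; A → D applies, adding D. So (A, E, F)⁺ = {A, B, D, E, F}.
This closure contains every attribute of R2, so R1 ∩ R2 → R2. The join is lossless.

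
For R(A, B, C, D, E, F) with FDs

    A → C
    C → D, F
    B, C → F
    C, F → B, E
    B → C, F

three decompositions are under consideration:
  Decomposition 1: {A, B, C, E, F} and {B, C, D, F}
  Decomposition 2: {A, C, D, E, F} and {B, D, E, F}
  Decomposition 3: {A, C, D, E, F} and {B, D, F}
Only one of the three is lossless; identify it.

Decomposition 1

Decomposition 1: common = {B, C, F}, closure = {B, C, D, E, F} → lossless.
Decomposition 2: common = {D, E, F}, closure = {D, E, F} → lossy.
Decomposition 3: common = {D, F}, closure = {D, F} → lossy.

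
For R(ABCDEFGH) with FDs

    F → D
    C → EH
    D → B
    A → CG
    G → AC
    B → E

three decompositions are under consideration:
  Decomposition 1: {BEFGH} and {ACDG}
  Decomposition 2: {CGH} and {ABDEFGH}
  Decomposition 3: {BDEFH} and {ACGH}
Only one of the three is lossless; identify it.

Decomposition 1: common = {G}, closure = {ACEGH} → lossy.
Decomposition 2: common = {GH}, closure = {ACEGH} → lossless.
Decomposition 3: common = {H}, closure = {H} → lossy.

Decomposition 2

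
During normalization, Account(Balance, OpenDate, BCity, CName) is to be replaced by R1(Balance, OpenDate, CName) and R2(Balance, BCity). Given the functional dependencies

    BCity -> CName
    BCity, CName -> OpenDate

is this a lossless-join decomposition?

Common attributes: R1 ∩ R2 = {Balance}.
No dependency enlarges {Balance}, so (Balance)⁺ = {Balance}.
The closure contains neither all of R1 = {Balance, OpenDate, CName} nor all of R2 = {Balance, BCity}, so the common attributes are not a superkey of either fragment. The join is lossy.

No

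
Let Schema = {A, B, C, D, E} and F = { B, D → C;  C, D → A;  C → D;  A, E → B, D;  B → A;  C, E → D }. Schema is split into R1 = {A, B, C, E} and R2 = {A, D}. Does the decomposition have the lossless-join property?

No

Common attributes: R1 ∩ R2 = {A}.
No dependency enlarges {A}, so (A)⁺ = {A}.
The closure contains neither all of R1 = {A, B, C, E} nor all of R2 = {A, D}, so the common attributes are not a superkey of either fragment. The join is lossy.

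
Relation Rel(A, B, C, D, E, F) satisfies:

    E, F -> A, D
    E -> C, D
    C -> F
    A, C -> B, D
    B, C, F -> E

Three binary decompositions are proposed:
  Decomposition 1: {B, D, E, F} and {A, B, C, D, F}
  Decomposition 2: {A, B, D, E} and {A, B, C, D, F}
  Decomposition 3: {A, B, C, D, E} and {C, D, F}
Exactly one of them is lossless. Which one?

Decomposition 3

Decomposition 1: common = {B, D, F}, closure = {B, D, F} → lossy.
Decomposition 2: common = {A, B, D}, closure = {A, B, D} → lossy.
Decomposition 3: common = {C, D}, closure = {C, D, F} → lossless.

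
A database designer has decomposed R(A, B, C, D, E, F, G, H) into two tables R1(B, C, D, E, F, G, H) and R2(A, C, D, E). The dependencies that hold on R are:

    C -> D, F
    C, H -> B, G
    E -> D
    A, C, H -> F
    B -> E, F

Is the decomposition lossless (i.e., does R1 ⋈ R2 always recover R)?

No

Common attributes: R1 ∩ R2 = {C, D, E}.
Closure of {C, D, E}: C → D, F applies, adding F. So (C, D, E)⁺ = {C, D, E, F}.
The closure contains neither all of R1 = {B, C, D, E, F, G, H} nor all of R2 = {A, C, D, E}, so the common attributes are not a superkey of either fragment. The join is lossy.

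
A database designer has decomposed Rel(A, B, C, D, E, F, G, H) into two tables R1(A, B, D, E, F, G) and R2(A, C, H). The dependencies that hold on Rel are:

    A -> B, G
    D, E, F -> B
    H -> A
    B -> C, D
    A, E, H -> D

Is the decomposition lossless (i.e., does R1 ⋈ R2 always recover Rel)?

No

Common attributes: R1 ∩ R2 = {A}.
Closure of {A}: A → B, G applies, adding B, G; B → C, D applies, adding C, D. So (A)⁺ = {A, B, C, D, G}.
The closure contains neither all of R1 = {A, B, D, E, F, G} nor all of R2 = {A, C, H}, so the common attributes are not a superkey of either fragment. The join is lossy.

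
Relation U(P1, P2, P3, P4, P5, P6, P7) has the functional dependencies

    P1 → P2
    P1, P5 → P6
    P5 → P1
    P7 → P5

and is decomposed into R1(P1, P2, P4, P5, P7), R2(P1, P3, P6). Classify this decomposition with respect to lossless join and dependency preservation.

lossy and not dependency-preserving

Lossless test: (P1)⁺ = {P1, P2}, which is a superkey of neither fragment — lossy.
Dependency preservation: the restricted closure of {P1, P5} across the fragments never reaches {P6}, so P1, P5 → P6 cannot be enforced without a join — not preserved.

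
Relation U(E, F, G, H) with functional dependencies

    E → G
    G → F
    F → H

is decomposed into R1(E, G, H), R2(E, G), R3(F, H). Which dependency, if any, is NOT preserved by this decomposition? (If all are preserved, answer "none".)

Check G → F: no single fragment contains all of {F, G}, and the restricted closure of {G} across the fragments never reaches {F}.
E → G is preserved.
F → H is preserved.

G → F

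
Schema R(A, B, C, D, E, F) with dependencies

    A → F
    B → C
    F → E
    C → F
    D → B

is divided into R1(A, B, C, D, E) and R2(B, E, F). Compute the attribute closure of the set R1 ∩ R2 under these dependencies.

B, C, E, F

R1 ∩ R2 = {B, E}.
B → C applies, adding C
C → F applies, adding F
Closure: {B, C, E, F}.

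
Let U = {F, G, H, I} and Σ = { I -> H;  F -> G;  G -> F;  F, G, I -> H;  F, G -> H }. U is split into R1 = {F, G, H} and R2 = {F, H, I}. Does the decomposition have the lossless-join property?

Yes

Common attributes: R1 ∩ R2 = {F, H}.
Closure of {F, H}: F → G applies, adding G. So (F, H)⁺ = {F, G, H}.
This closure contains every attribute of R1, so R1 ∩ R2 → R1. The join is lossless.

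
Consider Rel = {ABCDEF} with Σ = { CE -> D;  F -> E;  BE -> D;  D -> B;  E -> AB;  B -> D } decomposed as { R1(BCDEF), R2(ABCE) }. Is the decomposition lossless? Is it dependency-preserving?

Lossless test: (BCE)⁺ = {ABCDE}, which contains all of one fragment — lossless.
Dependency preservation: every FD's attributes lie within a single fragment, so each can be enforced locally — preserved.

lossless and dependency-preserving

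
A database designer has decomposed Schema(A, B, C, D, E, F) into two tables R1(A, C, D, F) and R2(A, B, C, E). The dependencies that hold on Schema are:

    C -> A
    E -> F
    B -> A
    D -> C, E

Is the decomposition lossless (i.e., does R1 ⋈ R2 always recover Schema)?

Common attributes: R1 ∩ R2 = {A, C}.
No dependency enlarges {A, C}, so (A, C)⁺ = {A, C}.
The closure contains neither all of R1 = {A, C, D, F} nor all of R2 = {A, B, C, E}, so the common attributes are not a superkey of either fragment. The join is lossy.

No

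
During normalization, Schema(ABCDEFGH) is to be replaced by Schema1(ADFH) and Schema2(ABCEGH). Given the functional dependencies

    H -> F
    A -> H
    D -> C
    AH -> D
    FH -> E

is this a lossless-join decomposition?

Common attributes: Schema1 ∩ Schema2 = {AH}.
Closure of {AH}: H → F applies, adding F; AH → D applies, adding D; FH → E applies, adding E; D → C applies, adding C. So (AH)⁺ = {ACDEFH}.
This closure contains every attribute of Schema1, so Schema1 ∩ Schema2 → Schema1. The join is lossless.

Yes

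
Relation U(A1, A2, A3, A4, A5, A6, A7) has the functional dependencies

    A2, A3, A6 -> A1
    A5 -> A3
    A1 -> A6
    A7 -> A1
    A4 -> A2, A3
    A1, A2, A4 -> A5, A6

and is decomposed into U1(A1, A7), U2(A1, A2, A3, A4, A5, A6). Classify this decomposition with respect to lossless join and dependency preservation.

Lossless test: (A1)⁺ = {A1, A6}, which is a superkey of neither fragment — lossy.
Dependency preservation: every FD's attributes lie within a single fragment, so each can be enforced locally — preserved.

lossy but dependency-preserving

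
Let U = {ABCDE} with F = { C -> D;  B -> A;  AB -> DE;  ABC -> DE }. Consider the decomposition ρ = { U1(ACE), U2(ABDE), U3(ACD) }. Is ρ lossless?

Chase test. Columns are ABCDE; row i has aⱼ where attribute j ∈ Ui, else bᵢⱼ.
Initial tableau (one row per fragment):
  row 1: a1 b12 a3 b14 a5
  row 2: a1 a2 b23 a4 a5
  row 3: a1 b32 a3 a4 b35
Rows 1 and 3 agree on C; apply C→D and equate their D entries.
No row becomes fully distinguished — the join is lossy.

No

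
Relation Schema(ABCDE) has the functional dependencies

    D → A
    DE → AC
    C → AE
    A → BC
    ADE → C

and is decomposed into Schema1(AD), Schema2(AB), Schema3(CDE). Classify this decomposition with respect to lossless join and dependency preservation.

Lossless test (chase): Rows 1 and 3 agree on D; apply D→A and equate their A entries. Rows 1 and 2 agree on A; apply A→BC and equate their BC entries. Rows 1 and 3 agree on A; apply A→BC and equate their BC entries. Rows 1 and 2 agree on C; apply C→AE and equate their AE entries. Rows 1 and 3 agree on C; apply C→AE and equate their AE entries. Row 1 is now all distinguished symbols — the join is lossless.
Dependency preservation: the restricted closure of {C} across the fragments never reaches {AE}, so C → AE cannot be enforced without a join — not preserved.

lossless but not dependency-preserving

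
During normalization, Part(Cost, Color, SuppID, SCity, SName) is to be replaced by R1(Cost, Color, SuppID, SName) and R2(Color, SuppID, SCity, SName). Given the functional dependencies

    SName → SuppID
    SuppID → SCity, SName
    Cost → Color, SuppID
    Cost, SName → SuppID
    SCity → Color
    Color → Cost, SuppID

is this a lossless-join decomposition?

Yes

Common attributes: R1 ∩ R2 = {Color, SuppID, SName}.
Closure of {Color, SuppID, SName}: SuppID → SCity, SName applies, adding SCity; Color → Cost, SuppID applies, adding Cost. So (Color, SuppID, SName)⁺ = {Cost, Color, SuppID, SCity, SName}.
This closure contains every attribute of R1, so R1 ∩ R2 → R1. The join is lossless.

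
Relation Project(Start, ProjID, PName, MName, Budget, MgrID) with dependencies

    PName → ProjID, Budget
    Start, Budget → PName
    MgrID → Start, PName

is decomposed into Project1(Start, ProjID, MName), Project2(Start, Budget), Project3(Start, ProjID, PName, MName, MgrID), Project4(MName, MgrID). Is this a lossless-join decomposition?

No

Chase test. Columns are Start, ProjID, PName, MName, Budget, MgrID; row i has aⱼ where attribute j ∈ Projecti, else bᵢⱼ.
Initial tableau (one row per fragment):
  row 1: a1 a2 b13 a4 b15 b16
  row 2: a1 b22 b23 b24 a5 b26
  row 3: a1 a2 a3 a4 b35 a6
  row 4: b41 b42 b43 a4 b45 a6
Rows 3 and 4 agree on MgrID; apply MgrID→Start, PName and equate their Start, PName entries.
Rows 3 and 4 agree on PName; apply PName→ProjID, Budget and equate their ProjID, Budget entries.
No row becomes fully distinguished — the join is lossy.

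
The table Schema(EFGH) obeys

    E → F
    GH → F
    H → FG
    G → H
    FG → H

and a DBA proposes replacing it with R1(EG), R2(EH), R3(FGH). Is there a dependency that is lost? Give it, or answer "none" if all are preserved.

E → F

Check E → F: no single fragment contains all of {EF}, and the restricted closure of {E} across the fragments never reaches {F}.
GH → F is preserved.
H → FG is preserved.
G → H is preserved.
FG → H is preserved.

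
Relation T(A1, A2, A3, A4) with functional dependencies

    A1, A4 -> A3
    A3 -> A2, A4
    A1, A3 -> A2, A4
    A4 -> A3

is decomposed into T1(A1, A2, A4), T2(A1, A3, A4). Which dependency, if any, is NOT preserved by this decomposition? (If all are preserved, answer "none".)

A1, A4 → A3 lies within T2.
A3 → A2, A4: restricted closure across fragments reaches A2, A4.
A1, A3 → A2, A4: restricted closure across fragments reaches A2, A4.
A4 → A3 lies within T2.
Every dependency is enforceable on the fragments, so the decomposition is dependency-preserving.

none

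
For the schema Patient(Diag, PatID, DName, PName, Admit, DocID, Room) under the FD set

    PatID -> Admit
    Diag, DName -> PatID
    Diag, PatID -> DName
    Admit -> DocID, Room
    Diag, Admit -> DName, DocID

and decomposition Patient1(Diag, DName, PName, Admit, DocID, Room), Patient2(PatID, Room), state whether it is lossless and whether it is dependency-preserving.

lossy and not dependency-preserving

Lossless test: (Room)⁺ = {Room}, which is a superkey of neither fragment — lossy.
Dependency preservation: the restricted closure of {PatID} across the fragments never reaches {Admit}, so PatID → Admit cannot be enforced without a join — not preserved.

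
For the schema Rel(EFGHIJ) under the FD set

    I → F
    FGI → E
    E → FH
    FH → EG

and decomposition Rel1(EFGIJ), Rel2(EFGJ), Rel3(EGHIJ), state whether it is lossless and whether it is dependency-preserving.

Lossless test (chase): Rows 1 and 3 agree on I; apply I→F and equate their F entries. Rows 1 and 2 agree on E; apply E→FH and equate their FH entries. Rows 1 and 3 agree on E; apply E→FH and equate their FH entries. Row 1 is now all distinguished symbols — the join is lossless.
Dependency preservation: the restricted closure of {FH} across the fragments never reaches {EG}, so FH → EG cannot be enforced without a join — not preserved.

lossless but not dependency-preserving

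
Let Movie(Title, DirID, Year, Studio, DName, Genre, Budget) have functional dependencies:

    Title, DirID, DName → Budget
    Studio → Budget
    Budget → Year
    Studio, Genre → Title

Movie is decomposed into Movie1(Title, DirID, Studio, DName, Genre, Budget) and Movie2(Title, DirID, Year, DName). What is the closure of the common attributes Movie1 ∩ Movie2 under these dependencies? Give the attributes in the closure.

Movie1 ∩ Movie2 = {Title, DirID, DName}.
Title, DirID, DName → Budget applies, adding Budget
Budget → Year applies, adding Year
Closure: {Title, DirID, Year, DName, Budget}.

Title, DirID, Year, DName, Budget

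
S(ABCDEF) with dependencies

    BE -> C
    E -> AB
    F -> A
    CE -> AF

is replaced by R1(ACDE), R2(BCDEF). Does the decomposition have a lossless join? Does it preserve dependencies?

lossless but not dependency-preserving

Lossless test: (CDE)⁺ = {ABCDEF}, which contains all of one fragment — lossless.
Dependency preservation: the restricted closure of {F} across the fragments never reaches {A}, so F → A cannot be enforced without a join — not preserved.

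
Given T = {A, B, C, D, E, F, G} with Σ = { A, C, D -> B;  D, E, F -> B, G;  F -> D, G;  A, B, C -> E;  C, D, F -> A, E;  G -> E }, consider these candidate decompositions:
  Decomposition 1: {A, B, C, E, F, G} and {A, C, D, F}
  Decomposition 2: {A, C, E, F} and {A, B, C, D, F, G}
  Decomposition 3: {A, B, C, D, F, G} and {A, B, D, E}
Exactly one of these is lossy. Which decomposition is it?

Decomposition 1: common = {A, C, F}, closure = {A, B, C, D, E, F, G} → lossless.
Decomposition 2: common = {A, C, F}, closure = {A, B, C, D, E, F, G} → lossless.
Decomposition 3: common = {A, B, D}, closure = {A, B, D} → lossy.

Decomposition 3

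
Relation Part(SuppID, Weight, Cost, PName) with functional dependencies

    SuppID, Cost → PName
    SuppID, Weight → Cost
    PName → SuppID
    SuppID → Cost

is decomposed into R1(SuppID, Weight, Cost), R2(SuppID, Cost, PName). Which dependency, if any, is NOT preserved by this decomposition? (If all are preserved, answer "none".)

none

SuppID, Cost → PName lies within R2.
SuppID, Weight → Cost lies within R1.
PName → SuppID lies within R2.
SuppID → Cost lies within R1.
Every dependency is enforceable on the fragments, so the decomposition is dependency-preserving.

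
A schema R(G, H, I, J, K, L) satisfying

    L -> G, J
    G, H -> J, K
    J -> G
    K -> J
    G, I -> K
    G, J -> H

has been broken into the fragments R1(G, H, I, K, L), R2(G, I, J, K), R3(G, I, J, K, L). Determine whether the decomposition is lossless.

Yes

Chase test. Columns are G, H, I, J, K, L; row i has aⱼ where attribute j ∈ Ri, else bᵢⱼ.
Initial tableau (one row per fragment):
  row 1: a1 a2 a3 b14 a5 a6
  row 2: a1 b22 a3 a4 a5 b26
  row 3: a1 b32 a3 a4 a5 a6
Rows 1 and 3 agree on L; apply L→G, J and equate their G, J entries.
Rows 1 and 2 agree on G, J; apply G, J→H and equate their H entries.
Rows 1 and 3 agree on G, J; apply G, J→H and equate their H entries.
Row 1 is now all distinguished symbols — the join is lossless.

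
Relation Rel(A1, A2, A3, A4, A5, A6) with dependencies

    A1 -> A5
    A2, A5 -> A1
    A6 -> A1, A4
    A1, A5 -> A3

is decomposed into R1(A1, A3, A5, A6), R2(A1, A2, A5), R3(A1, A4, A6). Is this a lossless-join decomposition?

No

Chase test. Columns are A1, A2, A3, A4, A5, A6; row i has aⱼ where attribute j ∈ Ri, else bᵢⱼ.
Initial tableau (one row per fragment):
  row 1: a1 b12 a3 b14 a5 a6
  row 2: a1 a2 b23 b24 a5 b26
  row 3: a1 b32 b33 a4 b35 a6
Rows 1 and 3 agree on A1; apply A1→A5 and equate their A5 entries.
Rows 1 and 3 agree on A6; apply A6→A1, A4 and equate their A1, A4 entries.
Rows 1 and 2 agree on A1, A5; apply A1, A5→A3 and equate their A3 entries.
Rows 1 and 3 agree on A1, A5; apply A1, A5→A3 and equate their A3 entries.
No row becomes fully distinguished — the join is lossy.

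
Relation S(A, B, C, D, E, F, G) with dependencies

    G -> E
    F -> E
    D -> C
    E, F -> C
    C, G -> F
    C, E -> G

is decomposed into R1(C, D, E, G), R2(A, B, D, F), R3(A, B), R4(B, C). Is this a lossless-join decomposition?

Chase test. Columns are A, B, C, D, E, F, G; row i has aⱼ where attribute j ∈ Ri, else bᵢⱼ.
Initial tableau (one row per fragment):
  row 1: b11 b12 a3 a4 a5 b16 a7
  row 2: a1 a2 b23 a4 b25 a6 b27
  row 3: a1 a2 b33 b34 b35 b36 b37
  row 4: b41 a2 a3 b44 b45 b46 b47
Rows 1 and 2 agree on D; apply D→C and equate their C entries.
No row becomes fully distinguished — the join is lossy.

No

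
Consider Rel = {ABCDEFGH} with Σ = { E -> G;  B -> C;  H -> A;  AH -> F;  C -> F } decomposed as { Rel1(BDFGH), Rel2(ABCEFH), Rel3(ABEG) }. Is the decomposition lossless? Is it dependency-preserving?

lossy but dependency-preserving

Lossless test (chase): Rows 2 and 3 agree on E; apply E→G and equate their G entries. Rows 1 and 2 agree on B; apply B→C and equate their C entries. Rows 1 and 3 agree on B; apply B→C and equate their C entries. Rows 1 and 2 agree on H; apply H→A and equate their A entries. Rows 1 and 3 agree on C; apply C→F and equate their F entries. No row becomes fully distinguished — the join is lossy.
Dependency preservation: every FD's attributes lie within a single fragment, so each can be enforced locally — preserved.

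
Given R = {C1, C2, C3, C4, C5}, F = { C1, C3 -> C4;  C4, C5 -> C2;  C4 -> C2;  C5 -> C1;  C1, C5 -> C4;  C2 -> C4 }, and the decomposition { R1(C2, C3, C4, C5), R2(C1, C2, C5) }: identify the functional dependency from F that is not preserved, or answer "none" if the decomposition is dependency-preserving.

C1, C3 -> C4

Check C1, C3 → C4: no single fragment contains all of {C1, C3, C4}, and the restricted closure of {C1, C3} across the fragments never reaches {C4}.
C4, C5 → C2 is preserved.
C4 → C2 is preserved.
C5 → C1 is preserved.
C1, C5 → C4 is preserved.
C2 → C4 is preserved.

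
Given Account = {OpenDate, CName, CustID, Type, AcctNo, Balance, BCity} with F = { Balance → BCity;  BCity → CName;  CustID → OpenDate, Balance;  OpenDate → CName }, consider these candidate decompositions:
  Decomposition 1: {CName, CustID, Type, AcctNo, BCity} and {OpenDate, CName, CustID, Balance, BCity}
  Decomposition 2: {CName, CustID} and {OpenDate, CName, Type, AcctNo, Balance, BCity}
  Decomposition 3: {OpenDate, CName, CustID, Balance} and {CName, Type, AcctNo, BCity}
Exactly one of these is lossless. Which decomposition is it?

Decomposition 1: common = {CName, CustID, BCity}, closure = {OpenDate, CName, CustID, Balance, BCity} → lossless.
Decomposition 2: common = {CName}, closure = {CName} → lossy.
Decomposition 3: common = {CName}, closure = {CName} → lossy.

Decomposition 1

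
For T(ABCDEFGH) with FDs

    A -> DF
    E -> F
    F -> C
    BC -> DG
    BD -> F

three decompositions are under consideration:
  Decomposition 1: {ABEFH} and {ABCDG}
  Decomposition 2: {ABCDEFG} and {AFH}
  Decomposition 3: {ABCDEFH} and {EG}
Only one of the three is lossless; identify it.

Decomposition 1: common = {AB}, closure = {ABCDFG} → lossless.
Decomposition 2: common = {AF}, closure = {ACDF} → lossy.
Decomposition 3: common = {E}, closure = {CEF} → lossy.

Decomposition 1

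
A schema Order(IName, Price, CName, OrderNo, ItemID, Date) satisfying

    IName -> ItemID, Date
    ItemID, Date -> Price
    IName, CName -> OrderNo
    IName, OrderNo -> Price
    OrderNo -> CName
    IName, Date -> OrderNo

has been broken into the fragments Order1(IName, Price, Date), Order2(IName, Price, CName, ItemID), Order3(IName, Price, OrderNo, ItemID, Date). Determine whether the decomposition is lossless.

Yes

Chase test. Columns are IName, Price, CName, OrderNo, ItemID, Date; row i has aⱼ where attribute j ∈ Orderi, else bᵢⱼ.
Initial tableau (one row per fragment):
  row 1: a1 a2 b13 b14 b15 a6
  row 2: a1 a2 a3 b24 a5 b26
  row 3: a1 a2 b33 a4 a5 a6
Rows 1 and 2 agree on IName; apply IName→ItemID, Date and equate their ItemID, Date entries.
Rows 1 and 2 agree on IName, Date; apply IName, Date→OrderNo and equate their OrderNo entries.
Rows 1 and 3 agree on IName, Date; apply IName, Date→OrderNo and equate their OrderNo entries.
Rows 1 and 2 agree on OrderNo; apply OrderNo→CName and equate their CName entries.
Rows 1 and 3 agree on OrderNo; apply OrderNo→CName and equate their CName entries.
Row 1 is now all distinguished symbols — the join is lossless.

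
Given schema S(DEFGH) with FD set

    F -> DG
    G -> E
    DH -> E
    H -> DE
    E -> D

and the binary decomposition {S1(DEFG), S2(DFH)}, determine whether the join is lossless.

Yes

Common attributes: S1 ∩ S2 = {DF}.
Closure of {DF}: F → DG applies, adding G; G → E applies, adding E. So (DF)⁺ = {DEFG}.
This closure contains every attribute of S1, so S1 ∩ S2 → S1. The join is lossless.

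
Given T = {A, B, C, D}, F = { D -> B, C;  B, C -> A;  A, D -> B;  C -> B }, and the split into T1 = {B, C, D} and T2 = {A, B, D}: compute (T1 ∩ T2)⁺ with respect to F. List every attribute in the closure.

T1 ∩ T2 = {B, D}.
D → B, C applies, adding C
B, C → A applies, adding A
Closure: {A, B, C, D}.

A, B, C, D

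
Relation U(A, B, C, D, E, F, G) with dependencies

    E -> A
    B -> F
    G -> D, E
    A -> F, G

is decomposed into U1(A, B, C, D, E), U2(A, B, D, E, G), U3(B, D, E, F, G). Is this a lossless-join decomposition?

Yes

Chase test. Columns are A, B, C, D, E, F, G; row i has aⱼ where attribute j ∈ Ui, else bᵢⱼ.
Initial tableau (one row per fragment):
  row 1: a1 a2 a3 a4 a5 b16 b17
  row 2: a1 a2 b23 a4 a5 b26 a7
  row 3: b31 a2 b33 a4 a5 a6 a7
Rows 1 and 3 agree on E; apply E→A and equate their A entries.
Rows 1 and 2 agree on B; apply B→F and equate their F entries.
Rows 1 and 3 agree on B; apply B→F and equate their F entries.
Rows 1 and 2 agree on A; apply A→F, G and equate their F, G entries.
Row 1 is now all distinguished symbols — the join is lossless.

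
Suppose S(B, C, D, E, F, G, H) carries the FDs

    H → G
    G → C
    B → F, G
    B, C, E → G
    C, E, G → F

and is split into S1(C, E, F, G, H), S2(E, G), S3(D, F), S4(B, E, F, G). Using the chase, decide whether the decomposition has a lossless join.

No

Chase test. Columns are B, C, D, E, F, G, H; row i has aⱼ where attribute j ∈ Si, else bᵢⱼ.
Initial tableau (one row per fragment):
  row 1: b11 a2 b13 a4 a5 a6 a7
  row 2: b21 b22 b23 a4 b25 a6 b27
  row 3: b31 b32 a3 b34 a5 b36 b37
  row 4: a1 b42 b43 a4 a5 a6 b47
Rows 1 and 2 agree on G; apply G→C and equate their C entries.
Rows 1 and 4 agree on G; apply G→C and equate their C entries.
Rows 1 and 2 agree on C, E, G; apply C, E, G→F and equate their F entries.
No row becomes fully distinguished — the join is lossy.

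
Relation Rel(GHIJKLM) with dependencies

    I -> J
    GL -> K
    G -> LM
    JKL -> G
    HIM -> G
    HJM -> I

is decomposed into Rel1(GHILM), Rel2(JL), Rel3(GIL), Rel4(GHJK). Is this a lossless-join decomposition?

No

Chase test. Columns are GHIJKLM; row i has aⱼ where attribute j ∈ Reli, else bᵢⱼ.
Initial tableau (one row per fragment):
  row 1: a1 a2 a3 b14 b15 a6 a7
  row 2: b21 b22 b23 a4 b25 a6 b27
  row 3: a1 b32 a3 b34 b35 a6 b37
  row 4: a1 a2 b43 a4 a5 b46 b47
Rows 1 and 3 agree on I; apply I→J and equate their J entries.
Rows 1 and 3 agree on GL; apply GL→K and equate their K entries.
Rows 1 and 3 agree on G; apply G→LM and equate their LM entries.
Rows 1 and 4 agree on G; apply G→LM and equate their LM entries.
Rows 1 and 4 agree on GL; apply GL→K and equate their K entries.
No row becomes fully distinguished — the join is lossy.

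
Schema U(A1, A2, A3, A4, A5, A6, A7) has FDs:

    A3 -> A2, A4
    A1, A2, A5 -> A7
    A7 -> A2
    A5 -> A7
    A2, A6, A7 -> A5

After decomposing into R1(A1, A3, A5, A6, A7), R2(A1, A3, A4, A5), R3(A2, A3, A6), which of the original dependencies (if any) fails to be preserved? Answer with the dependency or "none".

A7 -> A2

Check A7 → A2: no single fragment contains all of {A2, A7}, and the restricted closure of {A7} across the fragments never reaches {A2}.
A3 → A2, A4 is preserved.
A1, A2, A5 → A7 is preserved.
A5 → A7 is preserved.
A2, A6, A7 → A5 is preserved.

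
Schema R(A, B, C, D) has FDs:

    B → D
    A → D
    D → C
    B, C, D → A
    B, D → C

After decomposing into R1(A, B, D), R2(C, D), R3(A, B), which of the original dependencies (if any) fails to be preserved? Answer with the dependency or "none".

none

B → D lies within R1.
A → D lies within R1.
D → C lies within R2.
B, C, D → A: restricted closure across fragments reaches A.
B, D → C: restricted closure across fragments reaches C.
Every dependency is enforceable on the fragments, so the decomposition is dependency-preserving.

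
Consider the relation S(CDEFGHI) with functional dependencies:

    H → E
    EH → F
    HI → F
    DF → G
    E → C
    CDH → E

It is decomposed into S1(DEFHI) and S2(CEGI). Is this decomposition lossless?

Common attributes: S1 ∩ S2 = {EI}.
Closure of {EI}: E → C applies, adding C. So (EI)⁺ = {CEI}.
The closure contains neither all of S1 = {DEFHI} nor all of S2 = {CEGI}, so the common attributes are not a superkey of either fragment. The join is lossy.

No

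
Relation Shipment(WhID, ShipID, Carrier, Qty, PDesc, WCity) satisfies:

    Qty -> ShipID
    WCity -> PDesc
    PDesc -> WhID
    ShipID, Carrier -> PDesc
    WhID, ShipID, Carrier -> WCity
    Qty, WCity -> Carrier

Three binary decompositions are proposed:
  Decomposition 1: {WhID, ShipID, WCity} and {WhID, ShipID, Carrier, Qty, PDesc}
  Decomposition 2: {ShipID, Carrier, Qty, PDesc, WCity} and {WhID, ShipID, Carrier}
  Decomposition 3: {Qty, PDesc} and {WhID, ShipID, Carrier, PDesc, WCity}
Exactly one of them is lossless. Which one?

Decomposition 2

Decomposition 1: common = {WhID, ShipID}, closure = {WhID, ShipID} → lossy.
Decomposition 2: common = {ShipID, Carrier}, closure = {WhID, ShipID, Carrier, PDesc, WCity} → lossless.
Decomposition 3: common = {PDesc}, closure = {WhID, PDesc} → lossy.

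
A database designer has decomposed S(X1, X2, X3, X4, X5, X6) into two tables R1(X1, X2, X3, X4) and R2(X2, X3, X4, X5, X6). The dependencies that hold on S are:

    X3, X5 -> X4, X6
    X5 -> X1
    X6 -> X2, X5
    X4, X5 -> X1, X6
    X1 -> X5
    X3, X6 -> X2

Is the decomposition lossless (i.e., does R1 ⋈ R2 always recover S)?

No

Common attributes: R1 ∩ R2 = {X2, X3, X4}.
No dependency enlarges {X2, X3, X4}, so (X2, X3, X4)⁺ = {X2, X3, X4}.
The closure contains neither all of R1 = {X1, X2, X3, X4} nor all of R2 = {X2, X3, X4, X5, X6}, so the common attributes are not a superkey of either fragment. The join is lossy.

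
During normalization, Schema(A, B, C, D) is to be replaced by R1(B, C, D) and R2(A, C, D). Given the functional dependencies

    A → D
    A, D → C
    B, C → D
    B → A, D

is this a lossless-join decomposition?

No

Common attributes: R1 ∩ R2 = {C, D}.
No dependency enlarges {C, D}, so (C, D)⁺ = {C, D}.
The closure contains neither all of R1 = {B, C, D} nor all of R2 = {A, C, D}, so the common attributes are not a superkey of either fragment. The join is lossy.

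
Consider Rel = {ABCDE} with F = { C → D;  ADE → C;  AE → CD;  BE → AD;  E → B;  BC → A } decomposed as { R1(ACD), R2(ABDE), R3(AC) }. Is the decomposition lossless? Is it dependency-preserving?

Lossless test (chase): Rows 1 and 3 agree on C; apply C→D and equate their D entries. No row becomes fully distinguished — the join is lossy.
Dependency preservation: the restricted closure of {ADE} across the fragments never reaches {C}, so ADE → C cannot be enforced without a join — not preserved.

lossy and not dependency-preserving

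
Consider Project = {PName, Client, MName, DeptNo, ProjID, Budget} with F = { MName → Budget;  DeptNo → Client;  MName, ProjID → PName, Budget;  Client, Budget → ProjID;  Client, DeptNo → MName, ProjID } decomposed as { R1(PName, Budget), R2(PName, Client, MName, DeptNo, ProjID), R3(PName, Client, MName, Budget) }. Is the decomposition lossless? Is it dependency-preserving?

lossless but not dependency-preserving

Lossless test (chase): Rows 2 and 3 agree on MName; apply MName→Budget and equate their Budget entries. Rows 2 and 3 agree on Client, Budget; apply Client, Budget→ProjID and equate their ProjID entries. Row 2 is now all distinguished symbols — the join is lossless.
Dependency preservation: the restricted closure of {Client, Budget} across the fragments never reaches {ProjID}, so Client, Budget → ProjID cannot be enforced without a join — not preserved.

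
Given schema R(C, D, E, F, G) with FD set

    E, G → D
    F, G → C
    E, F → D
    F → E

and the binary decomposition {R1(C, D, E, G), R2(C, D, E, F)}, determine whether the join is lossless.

Common attributes: R1 ∩ R2 = {C, D, E}.
No dependency enlarges {C, D, E}, so (C, D, E)⁺ = {C, D, E}.
The closure contains neither all of R1 = {C, D, E, G} nor all of R2 = {C, D, E, F}, so the common attributes are not a superkey of either fragment. The join is lossy.

No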